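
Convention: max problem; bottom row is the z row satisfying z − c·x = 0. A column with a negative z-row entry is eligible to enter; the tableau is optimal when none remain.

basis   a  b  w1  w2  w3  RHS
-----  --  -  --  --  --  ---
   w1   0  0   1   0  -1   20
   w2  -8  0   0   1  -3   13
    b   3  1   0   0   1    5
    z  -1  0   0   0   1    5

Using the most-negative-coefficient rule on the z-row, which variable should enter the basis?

a

Negative z-row entries: a: -1.
The most negative is -1 in column a, so a enters.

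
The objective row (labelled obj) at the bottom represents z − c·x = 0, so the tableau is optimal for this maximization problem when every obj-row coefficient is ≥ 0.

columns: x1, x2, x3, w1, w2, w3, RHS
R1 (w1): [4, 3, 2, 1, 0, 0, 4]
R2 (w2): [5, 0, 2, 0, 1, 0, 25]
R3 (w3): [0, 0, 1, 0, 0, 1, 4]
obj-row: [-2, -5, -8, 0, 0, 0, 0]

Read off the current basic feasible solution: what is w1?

w1 is basic (row 1); its value is the RHS of that row, 4.

4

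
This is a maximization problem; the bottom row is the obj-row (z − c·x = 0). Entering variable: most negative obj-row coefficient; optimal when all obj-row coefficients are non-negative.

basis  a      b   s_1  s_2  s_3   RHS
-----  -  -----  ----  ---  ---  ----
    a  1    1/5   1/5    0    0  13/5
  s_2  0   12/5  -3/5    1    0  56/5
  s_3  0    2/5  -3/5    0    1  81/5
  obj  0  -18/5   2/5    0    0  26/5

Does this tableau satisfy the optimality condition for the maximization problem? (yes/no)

The obj-row has a negative entry -18/5 in column b, so it is not optimal.

no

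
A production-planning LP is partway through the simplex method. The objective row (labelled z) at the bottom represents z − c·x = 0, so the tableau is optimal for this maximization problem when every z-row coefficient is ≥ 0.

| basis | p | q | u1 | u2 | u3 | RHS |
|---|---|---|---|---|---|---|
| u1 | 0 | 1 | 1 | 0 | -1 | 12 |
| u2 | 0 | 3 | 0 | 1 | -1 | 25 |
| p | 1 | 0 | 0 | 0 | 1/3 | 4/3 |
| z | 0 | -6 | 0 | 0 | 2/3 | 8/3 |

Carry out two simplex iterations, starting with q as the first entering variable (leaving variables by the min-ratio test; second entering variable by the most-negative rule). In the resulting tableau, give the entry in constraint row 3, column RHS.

Ratio test on column q — row 1: 12/1 = 12; row 2: 25/3 = 25/3; row 3: entry 0 ≤ 0. Minimum is 25/3 at row 2 (u2 leaves); pivot element 3.
Divide row 2 by 3; eliminate column q from the other rows.
Second iteration: most negative z-row entry is -4/3 in column u3, so u3 enters.
Ratio test on column u3 — row 1: entry -2/3 ≤ 0; row 2: entry -1/3 ≤ 0; row 3: (4/3)/(1/3) = 4. Minimum is 4 at row 3 (p leaves); pivot element 1/3.
Divide row 3 by 1/3; eliminate column u3 from the other rows.
After both pivots, the entry at constraint row 3, column RHS is 4.

4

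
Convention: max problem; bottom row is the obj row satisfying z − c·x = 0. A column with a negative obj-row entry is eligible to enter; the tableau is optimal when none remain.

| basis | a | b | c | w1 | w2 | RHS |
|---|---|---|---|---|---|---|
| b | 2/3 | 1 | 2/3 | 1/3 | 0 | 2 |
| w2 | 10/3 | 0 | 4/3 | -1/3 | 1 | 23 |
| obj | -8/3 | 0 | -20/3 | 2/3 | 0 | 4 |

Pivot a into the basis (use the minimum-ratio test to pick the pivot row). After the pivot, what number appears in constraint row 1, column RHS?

Ratio test on column a — row 1: 2/(2/3) = 3; row 2: 23/(10/3) = 69/10. Minimum is 3 at row 1 (b leaves); pivot element 2/3.
Divide row 1 by 2/3; eliminate column a from the other rows.
In the new row 1, the RHS entry is the old entry divided by the pivot: 2/(2/3) = 3.

3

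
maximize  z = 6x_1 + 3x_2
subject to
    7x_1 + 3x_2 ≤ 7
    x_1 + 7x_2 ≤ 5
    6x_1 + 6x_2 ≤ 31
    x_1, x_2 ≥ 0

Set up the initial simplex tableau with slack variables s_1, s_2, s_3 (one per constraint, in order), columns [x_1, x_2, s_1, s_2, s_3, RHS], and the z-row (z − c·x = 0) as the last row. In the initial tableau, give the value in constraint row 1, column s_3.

Slack s_3 belongs to constraint 3; its column is the unit vector e_3, so the entry in row 1 is 0.

0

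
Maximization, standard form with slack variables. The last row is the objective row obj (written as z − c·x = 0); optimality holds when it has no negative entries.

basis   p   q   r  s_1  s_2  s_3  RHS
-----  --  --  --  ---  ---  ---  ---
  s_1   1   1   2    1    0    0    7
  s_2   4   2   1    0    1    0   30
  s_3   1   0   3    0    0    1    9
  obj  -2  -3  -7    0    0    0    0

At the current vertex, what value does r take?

r is not in the basis, so in the current basic feasible solution r = 0.

0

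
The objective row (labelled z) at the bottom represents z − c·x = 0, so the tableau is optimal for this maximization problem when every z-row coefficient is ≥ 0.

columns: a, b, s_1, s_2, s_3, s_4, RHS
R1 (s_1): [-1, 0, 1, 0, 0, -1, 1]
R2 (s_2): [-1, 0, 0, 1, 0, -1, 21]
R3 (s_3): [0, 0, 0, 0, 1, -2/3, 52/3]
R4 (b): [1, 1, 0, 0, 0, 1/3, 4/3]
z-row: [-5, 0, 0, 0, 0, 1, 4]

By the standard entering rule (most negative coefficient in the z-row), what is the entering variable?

a

Negative z-row entries: a: -5.
The most negative is -5 in column a, so a enters.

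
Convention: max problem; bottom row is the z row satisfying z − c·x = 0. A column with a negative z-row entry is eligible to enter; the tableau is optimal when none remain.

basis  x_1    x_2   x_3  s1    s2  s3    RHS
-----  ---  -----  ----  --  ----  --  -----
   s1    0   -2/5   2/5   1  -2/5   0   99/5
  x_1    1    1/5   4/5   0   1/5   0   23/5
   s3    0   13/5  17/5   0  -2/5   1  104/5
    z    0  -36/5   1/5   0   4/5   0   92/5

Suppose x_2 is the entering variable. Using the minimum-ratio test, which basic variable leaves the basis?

s3

Column x_2 entries and ratios — s1: -2/5 ≤ 0, skip; x_1: (23/5)/(1/5) = 23; s3: (104/5)/(13/5) = 8.
Smallest ratio is 8 in the row of s3, so s3 leaves.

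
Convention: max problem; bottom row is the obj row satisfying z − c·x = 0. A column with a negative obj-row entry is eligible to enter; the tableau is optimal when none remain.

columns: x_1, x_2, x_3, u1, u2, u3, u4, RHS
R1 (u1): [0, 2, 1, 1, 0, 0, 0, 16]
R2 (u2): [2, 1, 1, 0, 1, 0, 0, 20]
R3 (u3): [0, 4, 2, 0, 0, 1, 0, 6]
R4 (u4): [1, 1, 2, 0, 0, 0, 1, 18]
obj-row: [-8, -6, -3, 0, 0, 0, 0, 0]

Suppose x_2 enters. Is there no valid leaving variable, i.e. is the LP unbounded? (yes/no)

Column x_2 has positive entries in row(s) 1, 2, 3, 4, so the ratio test bounds it — not unbounded.

no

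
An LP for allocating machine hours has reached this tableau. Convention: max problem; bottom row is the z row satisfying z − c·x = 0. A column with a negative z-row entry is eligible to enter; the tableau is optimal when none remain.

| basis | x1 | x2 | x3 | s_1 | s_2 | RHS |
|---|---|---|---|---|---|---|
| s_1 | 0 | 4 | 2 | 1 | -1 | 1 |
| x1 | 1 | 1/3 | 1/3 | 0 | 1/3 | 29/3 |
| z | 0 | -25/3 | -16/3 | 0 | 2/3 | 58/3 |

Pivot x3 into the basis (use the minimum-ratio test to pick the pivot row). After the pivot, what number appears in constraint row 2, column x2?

-1/3

Ratio test on column x3 — row 1: 1/2 = 1/2; row 2: (29/3)/(1/3) = 29. Minimum is 1/2 at row 1 (s_1 leaves); pivot element 2.
Divide row 1 by 2; eliminate column x3 from the other rows.
Row 2 update in column x2: 1/3 − (1/3)·2 = -1/3.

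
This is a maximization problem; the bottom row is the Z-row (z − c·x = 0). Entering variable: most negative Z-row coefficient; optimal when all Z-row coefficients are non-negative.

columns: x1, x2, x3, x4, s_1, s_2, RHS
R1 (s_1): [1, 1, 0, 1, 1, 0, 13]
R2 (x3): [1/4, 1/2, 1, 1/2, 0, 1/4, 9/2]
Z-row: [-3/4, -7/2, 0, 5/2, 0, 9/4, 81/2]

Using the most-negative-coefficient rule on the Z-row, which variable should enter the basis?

x2

Negative Z-row entries: x1: -3/4, x2: -7/2.
The most negative is -7/2 in column x2, so x2 enters.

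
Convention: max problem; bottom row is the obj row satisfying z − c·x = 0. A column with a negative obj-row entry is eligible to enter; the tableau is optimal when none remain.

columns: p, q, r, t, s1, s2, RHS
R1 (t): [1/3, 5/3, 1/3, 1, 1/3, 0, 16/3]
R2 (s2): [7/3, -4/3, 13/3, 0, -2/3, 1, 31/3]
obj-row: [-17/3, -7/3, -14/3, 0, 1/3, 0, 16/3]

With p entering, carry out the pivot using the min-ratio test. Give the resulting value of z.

213/7

Ratio test on column p — row 1: (16/3)/(1/3) = 16; row 2: (31/3)/(7/3) = 31/7. Minimum is 31/7 at row 2 (s2 leaves); pivot element 7/3.
Pivot on row 2; the obj-row RHS becomes 16/3 − (-17/3)·(31/7) = 213/7.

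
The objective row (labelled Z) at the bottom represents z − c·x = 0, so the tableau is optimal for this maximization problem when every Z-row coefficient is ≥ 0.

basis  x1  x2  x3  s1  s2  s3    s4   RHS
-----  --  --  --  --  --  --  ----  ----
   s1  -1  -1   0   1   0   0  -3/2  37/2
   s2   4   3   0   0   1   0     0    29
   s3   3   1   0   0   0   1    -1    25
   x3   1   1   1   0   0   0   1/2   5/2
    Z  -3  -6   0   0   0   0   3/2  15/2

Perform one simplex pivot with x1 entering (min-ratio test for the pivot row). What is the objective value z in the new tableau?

Ratio test on column x1 — row 1: entry -1 ≤ 0; row 2: 29/4 = 29/4; row 3: 25/3 = 25/3; row 4: (5/2)/1 = 5/2. Minimum is 5/2 at row 4 (x3 leaves); pivot element 1.
Pivot on row 4; the Z-row RHS becomes 15/2 − (-3)·(5/2) = 15.

15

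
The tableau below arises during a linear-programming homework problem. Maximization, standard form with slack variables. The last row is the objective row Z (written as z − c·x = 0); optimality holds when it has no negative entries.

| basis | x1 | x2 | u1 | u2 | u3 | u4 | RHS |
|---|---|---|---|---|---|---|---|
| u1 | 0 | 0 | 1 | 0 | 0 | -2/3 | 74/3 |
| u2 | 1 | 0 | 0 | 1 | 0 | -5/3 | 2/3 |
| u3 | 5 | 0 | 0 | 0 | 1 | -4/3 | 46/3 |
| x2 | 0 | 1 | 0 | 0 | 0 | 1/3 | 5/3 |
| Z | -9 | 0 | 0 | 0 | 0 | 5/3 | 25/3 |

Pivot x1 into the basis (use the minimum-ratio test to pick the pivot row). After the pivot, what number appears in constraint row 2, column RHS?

Ratio test on column x1 — row 1: entry 0 ≤ 0; row 2: (2/3)/1 = 2/3; row 3: (46/3)/5 = 46/15; row 4: entry 0 ≤ 0. Minimum is 2/3 at row 2 (u2 leaves); pivot element 1.
Divide row 2 by 1; eliminate column x1 from the other rows.
In the new row 2, the RHS entry is the old entry divided by the pivot: (2/3)/1 = 2/3.

2/3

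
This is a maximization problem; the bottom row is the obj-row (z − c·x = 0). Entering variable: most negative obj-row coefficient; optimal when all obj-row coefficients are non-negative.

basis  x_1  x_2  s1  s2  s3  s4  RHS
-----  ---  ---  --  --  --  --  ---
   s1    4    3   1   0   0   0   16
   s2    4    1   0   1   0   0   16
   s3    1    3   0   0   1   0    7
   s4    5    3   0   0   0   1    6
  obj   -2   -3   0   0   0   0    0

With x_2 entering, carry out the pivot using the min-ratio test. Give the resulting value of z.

Ratio test on column x_2 — row 1: 16/3 = 16/3; row 2: 16/1 = 16; row 3: 7/3 = 7/3; row 4: 6/3 = 2. Minimum is 2 at row 4 (s4 leaves); pivot element 3.
Pivot on row 4; the obj-row RHS becomes 0 − (-3)·2 = 6.

6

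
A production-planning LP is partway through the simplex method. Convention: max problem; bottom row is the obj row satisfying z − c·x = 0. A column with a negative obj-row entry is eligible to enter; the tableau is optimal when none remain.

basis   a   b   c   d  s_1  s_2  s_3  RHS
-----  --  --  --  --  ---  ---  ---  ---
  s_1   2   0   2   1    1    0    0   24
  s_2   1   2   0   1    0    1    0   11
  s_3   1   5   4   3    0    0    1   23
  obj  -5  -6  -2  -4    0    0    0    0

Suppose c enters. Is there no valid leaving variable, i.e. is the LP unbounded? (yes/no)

no

Column c has positive entries in row(s) 1, 3, so the ratio test bounds it — not unbounded.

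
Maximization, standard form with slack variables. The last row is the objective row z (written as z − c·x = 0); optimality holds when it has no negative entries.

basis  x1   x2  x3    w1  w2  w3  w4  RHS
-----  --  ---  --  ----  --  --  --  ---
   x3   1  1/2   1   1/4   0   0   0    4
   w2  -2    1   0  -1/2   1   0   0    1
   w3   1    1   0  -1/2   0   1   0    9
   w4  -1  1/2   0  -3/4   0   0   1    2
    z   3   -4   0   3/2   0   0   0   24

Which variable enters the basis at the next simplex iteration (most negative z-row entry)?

Negative z-row entries: x2: -4.
The most negative is -4 in column x2, so x2 enters.

x2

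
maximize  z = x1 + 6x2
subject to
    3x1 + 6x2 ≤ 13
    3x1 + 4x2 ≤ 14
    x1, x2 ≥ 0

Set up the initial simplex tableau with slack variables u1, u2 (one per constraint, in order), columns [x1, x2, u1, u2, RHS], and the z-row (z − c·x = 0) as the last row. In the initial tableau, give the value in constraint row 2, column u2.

Slack u2 belongs to constraint 2; its column is the unit vector e_2, so the entry in row 2 is 1.

1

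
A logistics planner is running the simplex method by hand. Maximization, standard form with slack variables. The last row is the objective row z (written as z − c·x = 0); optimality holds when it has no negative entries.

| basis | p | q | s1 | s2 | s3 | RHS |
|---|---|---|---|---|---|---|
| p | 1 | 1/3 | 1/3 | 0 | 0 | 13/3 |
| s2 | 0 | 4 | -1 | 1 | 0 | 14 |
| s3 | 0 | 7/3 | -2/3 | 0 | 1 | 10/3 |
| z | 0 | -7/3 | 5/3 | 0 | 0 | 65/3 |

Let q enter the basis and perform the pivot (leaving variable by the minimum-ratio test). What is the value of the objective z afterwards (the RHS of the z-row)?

Ratio test on column q — row 1: (13/3)/(1/3) = 13; row 2: 14/4 = 7/2; row 3: (10/3)/(7/3) = 10/7. Minimum is 10/7 at row 3 (s3 leaves); pivot element 7/3.
Pivot on row 3; the z-row RHS becomes 65/3 − (-7/3)·(10/7) = 25.

25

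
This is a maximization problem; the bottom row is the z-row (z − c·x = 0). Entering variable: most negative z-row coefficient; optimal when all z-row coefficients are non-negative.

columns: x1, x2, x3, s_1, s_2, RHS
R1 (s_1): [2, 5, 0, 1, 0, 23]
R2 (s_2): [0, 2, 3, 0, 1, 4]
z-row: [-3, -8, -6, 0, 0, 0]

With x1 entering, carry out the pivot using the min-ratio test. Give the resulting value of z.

69/2

Ratio test on column x1 — row 1: 23/2 = 23/2; row 2: entry 0 ≤ 0. Minimum is 23/2 at row 1 (s_1 leaves); pivot element 2.
Pivot on row 1; the z-row RHS becomes 0 − (-3)·(23/2) = 69/2.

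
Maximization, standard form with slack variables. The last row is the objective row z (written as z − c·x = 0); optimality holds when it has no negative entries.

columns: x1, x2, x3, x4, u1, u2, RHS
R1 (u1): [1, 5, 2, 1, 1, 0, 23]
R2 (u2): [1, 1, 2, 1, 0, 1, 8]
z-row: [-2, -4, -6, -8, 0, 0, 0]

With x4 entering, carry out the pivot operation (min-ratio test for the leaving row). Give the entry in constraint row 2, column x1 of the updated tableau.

1

Ratio test on column x4 — row 1: 23/1 = 23; row 2: 8/1 = 8. Minimum is 8 at row 2 (u2 leaves); pivot element 1.
Divide row 2 by 1; eliminate column x4 from the other rows.
In the new row 2, the x1 entry is the old entry divided by the pivot: 1/1 = 1.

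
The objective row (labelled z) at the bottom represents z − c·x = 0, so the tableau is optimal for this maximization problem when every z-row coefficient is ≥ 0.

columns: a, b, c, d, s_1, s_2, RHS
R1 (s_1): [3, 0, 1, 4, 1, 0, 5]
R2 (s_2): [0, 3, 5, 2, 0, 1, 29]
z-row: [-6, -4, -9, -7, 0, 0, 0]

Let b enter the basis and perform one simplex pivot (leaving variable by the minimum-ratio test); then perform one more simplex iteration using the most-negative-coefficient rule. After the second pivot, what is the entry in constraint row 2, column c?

5/3

Ratio test on column b — row 1: entry 0 ≤ 0; row 2: 29/3 = 29/3. Minimum is 29/3 at row 2 (s_2 leaves); pivot element 3.
Divide row 2 by 3; eliminate column b from the other rows.
Second iteration: most negative z-row entry is -6 in column a, so a enters.
Ratio test on column a — row 1: 5/3 = 5/3; row 2: entry 0 ≤ 0. Minimum is 5/3 at row 1 (s_1 leaves); pivot element 3.
Divide row 1 by 3; eliminate column a from the other rows.
After both pivots, the entry at constraint row 2, column c is 5/3.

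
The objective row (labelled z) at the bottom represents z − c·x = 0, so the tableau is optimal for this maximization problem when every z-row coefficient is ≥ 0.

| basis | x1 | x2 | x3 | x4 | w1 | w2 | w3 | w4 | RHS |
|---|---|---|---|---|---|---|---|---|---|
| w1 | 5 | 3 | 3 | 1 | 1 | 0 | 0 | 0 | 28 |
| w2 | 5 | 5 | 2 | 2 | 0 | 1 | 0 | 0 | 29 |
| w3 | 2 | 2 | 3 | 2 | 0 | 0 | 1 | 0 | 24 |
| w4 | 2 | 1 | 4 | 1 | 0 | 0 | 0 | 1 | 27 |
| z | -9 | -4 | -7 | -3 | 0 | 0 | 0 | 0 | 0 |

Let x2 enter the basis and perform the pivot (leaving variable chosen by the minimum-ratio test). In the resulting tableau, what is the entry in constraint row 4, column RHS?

Ratio test on column x2 — row 1: 28/3 = 28/3; row 2: 29/5 = 29/5; row 3: 24/2 = 12; row 4: 27/1 = 27. Minimum is 29/5 at row 2 (w2 leaves); pivot element 5.
Divide row 2 by 5; eliminate column x2 from the other rows.
Row 4 update in column RHS: 27 − 1·(29/5) = 106/5.

106/5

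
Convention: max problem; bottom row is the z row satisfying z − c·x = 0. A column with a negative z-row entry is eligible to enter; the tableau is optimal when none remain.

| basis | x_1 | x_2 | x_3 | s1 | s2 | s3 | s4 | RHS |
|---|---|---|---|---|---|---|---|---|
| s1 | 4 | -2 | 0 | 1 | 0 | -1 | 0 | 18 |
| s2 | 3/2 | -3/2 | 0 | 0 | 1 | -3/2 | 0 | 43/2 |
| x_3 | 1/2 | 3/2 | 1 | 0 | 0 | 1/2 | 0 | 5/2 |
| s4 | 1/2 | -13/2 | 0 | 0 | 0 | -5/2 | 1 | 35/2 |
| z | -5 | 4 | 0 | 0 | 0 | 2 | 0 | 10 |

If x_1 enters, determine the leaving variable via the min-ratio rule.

s1

Column x_1 entries and ratios — s1: 18/4 = 9/2; s2: (43/2)/(3/2) = 43/3; x_3: (5/2)/(1/2) = 5; s4: (35/2)/(1/2) = 35.
Smallest ratio is 9/2 in the row of s1, so s1 leaves.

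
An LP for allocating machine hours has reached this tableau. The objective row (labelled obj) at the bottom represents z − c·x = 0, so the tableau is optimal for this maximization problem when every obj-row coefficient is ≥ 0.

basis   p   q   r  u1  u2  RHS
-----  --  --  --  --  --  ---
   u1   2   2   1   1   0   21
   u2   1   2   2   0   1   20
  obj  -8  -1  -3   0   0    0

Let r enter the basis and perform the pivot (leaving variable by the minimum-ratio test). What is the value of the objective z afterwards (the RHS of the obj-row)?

30

Ratio test on column r — row 1: 21/1 = 21; row 2: 20/2 = 10. Minimum is 10 at row 2 (u2 leaves); pivot element 2.
Pivot on row 2; the obj-row RHS becomes 0 − (-3)·10 = 30.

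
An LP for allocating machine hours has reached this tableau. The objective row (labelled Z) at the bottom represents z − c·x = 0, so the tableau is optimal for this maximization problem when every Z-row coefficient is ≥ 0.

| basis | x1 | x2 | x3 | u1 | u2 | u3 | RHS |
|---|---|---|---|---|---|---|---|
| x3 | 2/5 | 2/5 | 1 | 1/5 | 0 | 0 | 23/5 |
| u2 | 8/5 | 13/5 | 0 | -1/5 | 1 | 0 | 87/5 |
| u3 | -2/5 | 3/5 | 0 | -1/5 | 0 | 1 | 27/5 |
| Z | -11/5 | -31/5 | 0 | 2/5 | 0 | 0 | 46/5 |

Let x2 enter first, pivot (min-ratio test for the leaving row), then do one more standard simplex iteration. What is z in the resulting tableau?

154/3

Ratio test on column x2 — row 1: (23/5)/(2/5) = 23/2; row 2: (87/5)/(13/5) = 87/13; row 3: (27/5)/(3/5) = 9. Minimum is 87/13 at row 2 (u2 leaves); pivot element 13/5.
Pivot on row 2; the Z-row RHS becomes 46/5 − (-31/5)·(87/13) = 659/13.
Next entering variable (most negative Z-row entry -1/13): u1.
Ratio test on column u1 — row 1: (25/13)/(3/13) = 25/3; row 2: entry -1/13 ≤ 0; row 3: entry -2/13 ≤ 0. Minimum is 25/3 at row 1 (x3 leaves); pivot element 3/13.
After the second pivot the Z-row RHS is 659/13 − (-1/13)·(25/3) = 154/3.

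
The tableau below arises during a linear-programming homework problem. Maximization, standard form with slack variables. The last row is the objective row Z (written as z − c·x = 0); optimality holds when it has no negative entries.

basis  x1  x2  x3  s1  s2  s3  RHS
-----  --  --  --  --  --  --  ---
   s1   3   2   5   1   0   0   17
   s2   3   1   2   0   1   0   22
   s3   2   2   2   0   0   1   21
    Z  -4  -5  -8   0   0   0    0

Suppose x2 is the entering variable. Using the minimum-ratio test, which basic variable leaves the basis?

Column x2 entries and ratios — s1: 17/2 = 17/2; s2: 22/1 = 22; s3: 21/2 = 21/2.
Smallest ratio is 17/2 in the row of s1, so s1 leaves.

s1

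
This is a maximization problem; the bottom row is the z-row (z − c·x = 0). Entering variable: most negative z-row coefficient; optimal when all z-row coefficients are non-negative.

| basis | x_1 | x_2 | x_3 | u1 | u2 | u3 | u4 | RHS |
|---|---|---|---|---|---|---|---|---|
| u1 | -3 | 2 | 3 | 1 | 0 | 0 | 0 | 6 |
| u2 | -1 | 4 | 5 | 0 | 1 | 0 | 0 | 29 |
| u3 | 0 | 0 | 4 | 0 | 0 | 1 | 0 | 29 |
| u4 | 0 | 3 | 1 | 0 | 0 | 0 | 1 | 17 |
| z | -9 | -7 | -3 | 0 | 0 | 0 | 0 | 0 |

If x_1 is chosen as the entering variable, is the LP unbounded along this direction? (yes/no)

yes

Every constraint-row entry in column x_1 is ≤ 0, so increasing x_1 is unbounded.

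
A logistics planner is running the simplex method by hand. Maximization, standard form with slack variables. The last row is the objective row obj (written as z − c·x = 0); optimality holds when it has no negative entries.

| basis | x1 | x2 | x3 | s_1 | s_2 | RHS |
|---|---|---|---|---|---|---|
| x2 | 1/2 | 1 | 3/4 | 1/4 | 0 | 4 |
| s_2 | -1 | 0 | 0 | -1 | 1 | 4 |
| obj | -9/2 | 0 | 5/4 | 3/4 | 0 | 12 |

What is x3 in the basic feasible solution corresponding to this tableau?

0

x3 is not in the basis, so in the current basic feasible solution x3 = 0.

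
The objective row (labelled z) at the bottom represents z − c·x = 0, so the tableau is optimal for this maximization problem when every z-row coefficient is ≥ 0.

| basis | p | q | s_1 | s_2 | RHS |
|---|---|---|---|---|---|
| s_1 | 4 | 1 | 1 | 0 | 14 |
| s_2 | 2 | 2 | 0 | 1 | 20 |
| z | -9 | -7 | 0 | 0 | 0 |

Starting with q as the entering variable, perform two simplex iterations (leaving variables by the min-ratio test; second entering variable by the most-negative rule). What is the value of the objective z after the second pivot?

218/3

Ratio test on column q — row 1: 14/1 = 14; row 2: 20/2 = 10. Minimum is 10 at row 2 (s_2 leaves); pivot element 2.
Pivot on row 2; the z-row RHS becomes 0 − (-7)·10 = 70.
Next entering variable (most negative z-row entry -2): p.
Ratio test on column p — row 1: 4/3 = 4/3; row 2: 10/1 = 10. Minimum is 4/3 at row 1 (s_1 leaves); pivot element 3.
After the second pivot the z-row RHS is 70 − (-2)·(4/3) = 218/3.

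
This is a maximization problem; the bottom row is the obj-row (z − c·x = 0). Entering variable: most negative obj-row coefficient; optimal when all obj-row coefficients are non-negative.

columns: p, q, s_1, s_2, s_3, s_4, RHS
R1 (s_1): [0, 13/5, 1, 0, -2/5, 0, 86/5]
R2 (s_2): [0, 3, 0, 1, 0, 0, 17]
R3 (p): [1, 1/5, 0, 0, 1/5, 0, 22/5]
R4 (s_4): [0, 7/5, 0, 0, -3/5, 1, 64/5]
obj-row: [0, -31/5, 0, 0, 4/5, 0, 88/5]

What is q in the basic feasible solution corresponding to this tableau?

q is not in the basis, so in the current basic feasible solution q = 0.

0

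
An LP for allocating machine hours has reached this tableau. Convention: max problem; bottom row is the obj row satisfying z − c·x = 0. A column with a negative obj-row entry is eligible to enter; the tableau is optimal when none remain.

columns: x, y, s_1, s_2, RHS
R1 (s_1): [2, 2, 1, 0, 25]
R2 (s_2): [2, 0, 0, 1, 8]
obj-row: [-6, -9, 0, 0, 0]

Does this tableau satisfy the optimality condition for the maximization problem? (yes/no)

no

The obj-row has a negative entry -9 in column y, so it is not optimal.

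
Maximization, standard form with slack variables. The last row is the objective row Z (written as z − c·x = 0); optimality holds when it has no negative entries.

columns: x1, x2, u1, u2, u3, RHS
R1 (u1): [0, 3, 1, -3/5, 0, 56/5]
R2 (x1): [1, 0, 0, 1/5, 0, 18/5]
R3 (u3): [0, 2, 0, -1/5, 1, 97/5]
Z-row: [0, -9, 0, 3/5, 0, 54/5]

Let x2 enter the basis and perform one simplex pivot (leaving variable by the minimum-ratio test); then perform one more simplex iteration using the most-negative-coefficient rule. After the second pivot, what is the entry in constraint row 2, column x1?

5

Ratio test on column x2 — row 1: (56/5)/3 = 56/15; row 2: entry 0 ≤ 0; row 3: (97/5)/2 = 97/10. Minimum is 56/15 at row 1 (u1 leaves); pivot element 3.
Divide row 1 by 3; eliminate column x2 from the other rows.
Second iteration: most negative Z-row entry is -6/5 in column u2, so u2 enters.
Ratio test on column u2 — row 1: entry -1/5 ≤ 0; row 2: (18/5)/(1/5) = 18; row 3: (179/15)/(1/5) = 179/3. Minimum is 18 at row 2 (x1 leaves); pivot element 1/5.
Divide row 2 by 1/5; eliminate column u2 from the other rows.
After both pivots, the entry at constraint row 2, column x1 is 5.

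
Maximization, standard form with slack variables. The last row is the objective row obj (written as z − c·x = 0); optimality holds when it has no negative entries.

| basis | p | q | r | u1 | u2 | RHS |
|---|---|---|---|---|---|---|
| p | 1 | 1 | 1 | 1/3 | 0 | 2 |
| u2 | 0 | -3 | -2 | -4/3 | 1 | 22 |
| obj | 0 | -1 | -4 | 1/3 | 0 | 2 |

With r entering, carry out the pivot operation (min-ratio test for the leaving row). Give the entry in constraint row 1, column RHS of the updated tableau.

Ratio test on column r — row 1: 2/1 = 2; row 2: entry -2 ≤ 0. Minimum is 2 at row 1 (p leaves); pivot element 1.
Divide row 1 by 1; eliminate column r from the other rows.
In the new row 1, the RHS entry is the old entry divided by the pivot: 2/1 = 2.

2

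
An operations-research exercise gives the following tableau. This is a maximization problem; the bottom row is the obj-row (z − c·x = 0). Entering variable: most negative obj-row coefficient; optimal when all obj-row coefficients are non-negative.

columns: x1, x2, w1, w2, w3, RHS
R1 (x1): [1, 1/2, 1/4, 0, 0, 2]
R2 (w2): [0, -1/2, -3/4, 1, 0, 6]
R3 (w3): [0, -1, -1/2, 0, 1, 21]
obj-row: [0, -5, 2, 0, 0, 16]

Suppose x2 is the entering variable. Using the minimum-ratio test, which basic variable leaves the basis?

x1

Column x2 entries and ratios — x1: 2/(1/2) = 4; w2: -1/2 ≤ 0, skip; w3: -1 ≤ 0, skip.
Smallest ratio is 4 in the row of x1, so x1 leaves.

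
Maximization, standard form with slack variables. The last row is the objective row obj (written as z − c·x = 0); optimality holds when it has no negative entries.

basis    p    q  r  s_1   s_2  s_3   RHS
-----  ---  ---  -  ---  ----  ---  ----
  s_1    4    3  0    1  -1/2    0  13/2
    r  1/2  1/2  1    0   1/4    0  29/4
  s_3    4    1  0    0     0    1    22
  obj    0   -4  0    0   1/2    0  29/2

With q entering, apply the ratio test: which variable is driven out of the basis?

s_1

Column q entries and ratios — s_1: (13/2)/3 = 13/6; r: (29/4)/(1/2) = 29/2; s_3: 22/1 = 22.
Smallest ratio is 13/6 in the row of s_1, so s_1 leaves.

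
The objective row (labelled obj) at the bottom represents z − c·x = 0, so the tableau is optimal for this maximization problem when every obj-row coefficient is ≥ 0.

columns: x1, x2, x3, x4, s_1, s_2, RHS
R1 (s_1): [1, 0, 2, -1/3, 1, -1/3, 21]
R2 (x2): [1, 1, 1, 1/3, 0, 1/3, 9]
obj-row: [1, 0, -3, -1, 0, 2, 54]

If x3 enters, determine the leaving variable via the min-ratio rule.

x2

Column x3 entries and ratios — s_1: 21/2 = 21/2; x2: 9/1 = 9.
Smallest ratio is 9 in the row of x2, so x2 leaves.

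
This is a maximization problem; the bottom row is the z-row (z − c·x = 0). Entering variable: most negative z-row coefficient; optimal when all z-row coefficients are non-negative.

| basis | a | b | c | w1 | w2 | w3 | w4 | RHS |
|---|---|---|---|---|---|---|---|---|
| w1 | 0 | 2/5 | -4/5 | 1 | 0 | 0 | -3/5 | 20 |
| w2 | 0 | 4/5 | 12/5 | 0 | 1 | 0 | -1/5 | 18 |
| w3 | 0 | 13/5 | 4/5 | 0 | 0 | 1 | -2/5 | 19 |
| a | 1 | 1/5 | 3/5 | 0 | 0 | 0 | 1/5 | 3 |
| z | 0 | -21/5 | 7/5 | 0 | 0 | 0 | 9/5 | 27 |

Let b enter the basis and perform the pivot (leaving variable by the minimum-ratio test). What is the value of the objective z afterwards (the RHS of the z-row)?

Ratio test on column b — row 1: 20/(2/5) = 50; row 2: 18/(4/5) = 45/2; row 3: 19/(13/5) = 95/13; row 4: 3/(1/5) = 15. Minimum is 95/13 at row 3 (w3 leaves); pivot element 13/5.
Pivot on row 3; the z-row RHS becomes 27 − (-21/5)·(95/13) = 750/13.

750/13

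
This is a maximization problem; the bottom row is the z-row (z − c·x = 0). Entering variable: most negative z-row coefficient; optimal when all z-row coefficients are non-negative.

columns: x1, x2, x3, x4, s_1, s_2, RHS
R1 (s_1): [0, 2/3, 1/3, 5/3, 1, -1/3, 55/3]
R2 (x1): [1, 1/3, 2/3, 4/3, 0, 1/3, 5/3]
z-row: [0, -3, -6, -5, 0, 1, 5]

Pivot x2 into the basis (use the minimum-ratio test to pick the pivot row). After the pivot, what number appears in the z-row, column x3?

0

Ratio test on column x2 — row 1: (55/3)/(2/3) = 55/2; row 2: (5/3)/(1/3) = 5. Minimum is 5 at row 2 (x1 leaves); pivot element 1/3.
Divide row 2 by 1/3; eliminate column x2 from the other rows.
z-row update in column x3: -6 − (-3)·2 = 0.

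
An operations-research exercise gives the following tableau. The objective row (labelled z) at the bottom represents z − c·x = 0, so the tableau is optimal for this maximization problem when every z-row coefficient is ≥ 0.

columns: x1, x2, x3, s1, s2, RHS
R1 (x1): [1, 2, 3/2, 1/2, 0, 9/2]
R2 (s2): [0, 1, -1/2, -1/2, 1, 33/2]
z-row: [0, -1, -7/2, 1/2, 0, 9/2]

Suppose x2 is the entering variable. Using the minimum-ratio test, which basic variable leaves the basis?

x1

Column x2 entries and ratios — x1: (9/2)/2 = 9/4; s2: (33/2)/1 = 33/2.
Smallest ratio is 9/4 in the row of x1, so x1 leaves.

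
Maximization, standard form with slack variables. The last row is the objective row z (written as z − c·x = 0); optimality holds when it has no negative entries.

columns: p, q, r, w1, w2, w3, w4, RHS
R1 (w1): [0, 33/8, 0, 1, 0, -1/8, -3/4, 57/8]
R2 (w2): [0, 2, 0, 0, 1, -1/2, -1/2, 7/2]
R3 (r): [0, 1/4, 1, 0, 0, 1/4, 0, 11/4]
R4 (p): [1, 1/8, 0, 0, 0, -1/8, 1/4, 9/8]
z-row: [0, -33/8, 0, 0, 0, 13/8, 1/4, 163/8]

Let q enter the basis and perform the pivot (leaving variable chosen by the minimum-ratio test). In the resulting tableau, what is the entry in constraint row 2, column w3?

Ratio test on column q — row 1: (57/8)/(33/8) = 19/11; row 2: (7/2)/2 = 7/4; row 3: (11/4)/(1/4) = 11; row 4: (9/8)/(1/8) = 9. Minimum is 19/11 at row 1 (w1 leaves); pivot element 33/8.
Divide row 1 by 33/8; eliminate column q from the other rows.
Row 2 update in column w3: -1/2 − 2·(-1/33) = -29/66.

-29/66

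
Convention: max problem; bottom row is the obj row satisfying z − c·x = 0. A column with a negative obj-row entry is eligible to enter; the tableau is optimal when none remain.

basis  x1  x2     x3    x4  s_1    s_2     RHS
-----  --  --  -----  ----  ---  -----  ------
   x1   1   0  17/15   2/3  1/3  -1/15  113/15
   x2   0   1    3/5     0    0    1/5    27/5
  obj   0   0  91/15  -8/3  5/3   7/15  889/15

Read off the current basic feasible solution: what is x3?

0

x3 is not in the basis, so in the current basic feasible solution x3 = 0.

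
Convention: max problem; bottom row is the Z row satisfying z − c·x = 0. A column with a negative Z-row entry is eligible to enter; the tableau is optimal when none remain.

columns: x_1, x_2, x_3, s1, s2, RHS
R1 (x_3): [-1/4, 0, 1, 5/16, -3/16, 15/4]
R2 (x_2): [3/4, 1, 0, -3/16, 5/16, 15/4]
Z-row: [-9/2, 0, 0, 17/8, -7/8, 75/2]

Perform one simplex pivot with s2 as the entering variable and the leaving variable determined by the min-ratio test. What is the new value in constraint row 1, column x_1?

1/5

Ratio test on column s2 — row 1: entry -3/16 ≤ 0; row 2: (15/4)/(5/16) = 12. Minimum is 12 at row 2 (x_2 leaves); pivot element 5/16.
Divide row 2 by 5/16; eliminate column s2 from the other rows.
Row 1 update in column x_1: -1/4 − (-3/16)·(12/5) = 1/5.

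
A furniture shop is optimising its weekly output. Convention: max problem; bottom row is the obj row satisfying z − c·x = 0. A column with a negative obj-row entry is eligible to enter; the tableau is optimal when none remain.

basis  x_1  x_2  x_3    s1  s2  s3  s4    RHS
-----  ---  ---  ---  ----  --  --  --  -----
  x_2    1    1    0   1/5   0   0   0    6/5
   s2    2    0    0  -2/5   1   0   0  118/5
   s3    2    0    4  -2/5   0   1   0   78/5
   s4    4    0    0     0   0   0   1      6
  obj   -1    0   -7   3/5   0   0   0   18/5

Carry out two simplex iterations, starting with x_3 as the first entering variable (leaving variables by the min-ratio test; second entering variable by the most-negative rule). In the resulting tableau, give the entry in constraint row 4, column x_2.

0

Ratio test on column x_3 — row 1: entry 0 ≤ 0; row 2: entry 0 ≤ 0; row 3: (78/5)/4 = 39/10; row 4: entry 0 ≤ 0. Minimum is 39/10 at row 3 (s3 leaves); pivot element 4.
Divide row 3 by 4; eliminate column x_3 from the other rows.
Second iteration: most negative obj-row entry is -1/10 in column s1, so s1 enters.
Ratio test on column s1 — row 1: (6/5)/(1/5) = 6; row 2: entry -2/5 ≤ 0; row 3: entry -1/10 ≤ 0; row 4: entry 0 ≤ 0. Minimum is 6 at row 1 (x_2 leaves); pivot element 1/5.
Divide row 1 by 1/5; eliminate column s1 from the other rows.
After both pivots, the entry at constraint row 4, column x_2 is 0.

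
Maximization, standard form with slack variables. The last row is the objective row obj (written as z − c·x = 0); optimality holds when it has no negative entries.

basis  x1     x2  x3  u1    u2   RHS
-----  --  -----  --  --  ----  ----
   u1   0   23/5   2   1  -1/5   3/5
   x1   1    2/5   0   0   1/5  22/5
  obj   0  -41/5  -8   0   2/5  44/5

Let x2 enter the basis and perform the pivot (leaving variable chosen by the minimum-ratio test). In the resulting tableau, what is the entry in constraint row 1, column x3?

10/23

Ratio test on column x2 — row 1: (3/5)/(23/5) = 3/23; row 2: (22/5)/(2/5) = 11. Minimum is 3/23 at row 1 (u1 leaves); pivot element 23/5.
Divide row 1 by 23/5; eliminate column x2 from the other rows.
In the new row 1, the x3 entry is the old entry divided by the pivot: 2/(23/5) = 10/23.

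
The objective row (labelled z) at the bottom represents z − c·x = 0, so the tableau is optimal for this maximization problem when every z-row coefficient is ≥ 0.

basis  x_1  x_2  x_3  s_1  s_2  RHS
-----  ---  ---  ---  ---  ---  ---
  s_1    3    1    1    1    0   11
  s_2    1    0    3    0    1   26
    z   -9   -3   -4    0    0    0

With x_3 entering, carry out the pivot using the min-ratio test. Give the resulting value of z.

Ratio test on column x_3 — row 1: 11/1 = 11; row 2: 26/3 = 26/3. Minimum is 26/3 at row 2 (s_2 leaves); pivot element 3.
Pivot on row 2; the z-row RHS becomes 0 − (-4)·(26/3) = 104/3.

104/3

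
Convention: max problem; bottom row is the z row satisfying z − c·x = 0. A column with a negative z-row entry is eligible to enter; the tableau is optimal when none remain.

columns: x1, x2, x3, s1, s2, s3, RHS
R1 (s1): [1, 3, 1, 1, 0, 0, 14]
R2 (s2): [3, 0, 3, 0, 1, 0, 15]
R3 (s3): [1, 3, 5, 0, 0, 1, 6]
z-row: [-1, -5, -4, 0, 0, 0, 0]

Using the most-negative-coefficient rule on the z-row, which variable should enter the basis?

Negative z-row entries: x1: -1, x2: -5, x3: -4.
The most negative is -5 in column x2, so x2 enters.

x2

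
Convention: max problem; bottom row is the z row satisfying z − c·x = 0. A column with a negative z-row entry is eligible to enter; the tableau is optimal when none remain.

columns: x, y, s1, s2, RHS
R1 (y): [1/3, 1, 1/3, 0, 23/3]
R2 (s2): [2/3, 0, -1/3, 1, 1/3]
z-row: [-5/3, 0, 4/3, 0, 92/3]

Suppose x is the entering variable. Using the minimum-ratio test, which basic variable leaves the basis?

s2

Column x entries and ratios — y: (23/3)/(1/3) = 23; s2: (1/3)/(2/3) = 1/2.
Smallest ratio is 1/2 in the row of s2, so s2 leaves.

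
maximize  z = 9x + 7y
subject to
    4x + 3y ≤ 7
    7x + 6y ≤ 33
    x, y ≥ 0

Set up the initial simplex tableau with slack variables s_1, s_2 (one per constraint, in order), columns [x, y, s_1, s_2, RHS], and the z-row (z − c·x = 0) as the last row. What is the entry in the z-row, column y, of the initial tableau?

-7

The z-row carries the negated objective coefficients: the y entry is -7.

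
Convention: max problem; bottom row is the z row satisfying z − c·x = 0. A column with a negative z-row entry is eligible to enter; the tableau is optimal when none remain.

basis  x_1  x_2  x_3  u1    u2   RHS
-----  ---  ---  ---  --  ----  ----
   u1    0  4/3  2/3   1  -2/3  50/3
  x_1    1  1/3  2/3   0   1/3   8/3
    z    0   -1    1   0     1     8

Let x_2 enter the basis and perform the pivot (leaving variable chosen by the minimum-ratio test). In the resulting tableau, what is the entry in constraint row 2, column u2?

Ratio test on column x_2 — row 1: (50/3)/(4/3) = 25/2; row 2: (8/3)/(1/3) = 8. Minimum is 8 at row 2 (x_1 leaves); pivot element 1/3.
Divide row 2 by 1/3; eliminate column x_2 from the other rows.
In the new row 2, the u2 entry is the old entry divided by the pivot: (1/3)/(1/3) = 1.

1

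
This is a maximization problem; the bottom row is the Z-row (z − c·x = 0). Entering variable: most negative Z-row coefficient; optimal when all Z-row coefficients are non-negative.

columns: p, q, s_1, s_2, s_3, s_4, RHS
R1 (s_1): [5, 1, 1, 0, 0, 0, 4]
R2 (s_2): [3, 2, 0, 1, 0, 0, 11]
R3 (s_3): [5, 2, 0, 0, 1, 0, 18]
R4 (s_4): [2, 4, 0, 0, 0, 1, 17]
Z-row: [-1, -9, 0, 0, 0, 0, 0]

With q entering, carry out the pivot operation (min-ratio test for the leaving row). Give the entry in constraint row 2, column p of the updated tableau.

Ratio test on column q — row 1: 4/1 = 4; row 2: 11/2 = 11/2; row 3: 18/2 = 9; row 4: 17/4 = 17/4. Minimum is 4 at row 1 (s_1 leaves); pivot element 1.
Divide row 1 by 1; eliminate column q from the other rows.
Row 2 update in column p: 3 − 2·5 = -7.

-7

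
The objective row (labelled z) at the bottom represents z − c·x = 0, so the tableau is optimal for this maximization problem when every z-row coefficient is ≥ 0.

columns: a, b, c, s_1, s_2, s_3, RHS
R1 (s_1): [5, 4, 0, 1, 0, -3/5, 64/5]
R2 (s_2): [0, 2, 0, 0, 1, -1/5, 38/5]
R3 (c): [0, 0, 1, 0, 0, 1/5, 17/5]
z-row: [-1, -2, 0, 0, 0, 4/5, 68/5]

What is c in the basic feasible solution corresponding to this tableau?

c is basic (row 3); its value is the RHS of that row, 17/5.

17/5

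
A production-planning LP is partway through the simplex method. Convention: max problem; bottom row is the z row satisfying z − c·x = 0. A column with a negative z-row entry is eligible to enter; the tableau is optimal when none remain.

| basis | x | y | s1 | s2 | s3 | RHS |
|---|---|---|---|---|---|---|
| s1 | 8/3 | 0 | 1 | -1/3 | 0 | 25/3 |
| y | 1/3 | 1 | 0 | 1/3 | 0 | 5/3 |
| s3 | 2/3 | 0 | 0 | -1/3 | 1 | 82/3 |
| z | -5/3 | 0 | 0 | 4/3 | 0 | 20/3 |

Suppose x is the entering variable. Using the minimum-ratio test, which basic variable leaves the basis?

s1

Column x entries and ratios — s1: (25/3)/(8/3) = 25/8; y: (5/3)/(1/3) = 5; s3: (82/3)/(2/3) = 41.
Smallest ratio is 25/8 in the row of s1, so s1 leaves.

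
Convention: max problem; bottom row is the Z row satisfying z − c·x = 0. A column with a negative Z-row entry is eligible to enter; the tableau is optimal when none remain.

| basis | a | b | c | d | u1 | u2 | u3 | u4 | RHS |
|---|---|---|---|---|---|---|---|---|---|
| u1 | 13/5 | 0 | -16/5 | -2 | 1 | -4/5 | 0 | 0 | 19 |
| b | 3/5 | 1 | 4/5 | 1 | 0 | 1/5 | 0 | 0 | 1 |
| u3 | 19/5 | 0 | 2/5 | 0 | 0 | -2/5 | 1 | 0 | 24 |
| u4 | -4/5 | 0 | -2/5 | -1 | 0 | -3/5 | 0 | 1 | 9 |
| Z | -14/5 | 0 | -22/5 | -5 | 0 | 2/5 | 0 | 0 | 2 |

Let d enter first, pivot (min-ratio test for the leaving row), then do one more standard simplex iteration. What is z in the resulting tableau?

15/2

Ratio test on column d — row 1: entry -2 ≤ 0; row 2: 1/1 = 1; row 3: entry 0 ≤ 0; row 4: entry -1 ≤ 0. Minimum is 1 at row 2 (b leaves); pivot element 1.
Pivot on row 2; the Z-row RHS becomes 2 − (-5)·1 = 7.
Next entering variable (most negative Z-row entry -2/5): c.
Ratio test on column c — row 1: entry -8/5 ≤ 0; row 2: 1/(4/5) = 5/4; row 3: 24/(2/5) = 60; row 4: 10/(2/5) = 25. Minimum is 5/4 at row 2 (d leaves); pivot element 4/5.
After the second pivot the Z-row RHS is 7 − (-2/5)·(5/4) = 15/2.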